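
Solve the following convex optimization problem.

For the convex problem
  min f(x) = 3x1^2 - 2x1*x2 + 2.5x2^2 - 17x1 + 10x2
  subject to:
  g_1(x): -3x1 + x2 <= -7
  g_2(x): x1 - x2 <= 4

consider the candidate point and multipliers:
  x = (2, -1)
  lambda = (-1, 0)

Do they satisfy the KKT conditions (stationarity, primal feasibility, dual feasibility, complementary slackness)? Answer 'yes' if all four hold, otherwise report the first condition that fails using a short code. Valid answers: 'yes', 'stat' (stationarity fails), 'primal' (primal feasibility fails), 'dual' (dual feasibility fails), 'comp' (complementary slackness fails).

Gradient of f: grad f(x) = Q x + c = (-3, 1)
Constraint values g_i(x) = a_i^T x - b_i:
  g_1((2, -1)) = 0
  g_2((2, -1)) = -1
Stationarity residual: grad f(x) + sum_i lambda_i a_i = (0, 0)
  -> stationarity OK
Primal feasibility (all g_i <= 0): OK
Dual feasibility (all lambda_i >= 0): FAILS
Complementary slackness (lambda_i * g_i(x) = 0 for all i): OK

Verdict: the first failing condition is dual_feasibility -> dual.

dual


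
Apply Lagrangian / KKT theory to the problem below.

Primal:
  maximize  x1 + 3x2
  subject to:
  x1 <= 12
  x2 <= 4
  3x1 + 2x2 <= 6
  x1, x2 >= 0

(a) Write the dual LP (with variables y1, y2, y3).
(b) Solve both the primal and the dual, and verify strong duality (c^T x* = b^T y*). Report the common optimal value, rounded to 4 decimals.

The standard primal-dual pair for 'max c^T x s.t. A x <= b, x >= 0' is:
  Dual:  min b^T y  s.t.  A^T y >= c,  y >= 0.

So the dual LP is:
  minimize  12y1 + 4y2 + 6y3
  subject to:
    y1 + 3y3 >= 1
    y2 + 2y3 >= 3
    y1, y2, y3 >= 0

Solving the primal: x* = (0, 3).
  primal value c^T x* = 9.
Solving the dual: y* = (0, 0, 1.5).
  dual value b^T y* = 9.
Strong duality: c^T x* = b^T y*. Confirmed.

9


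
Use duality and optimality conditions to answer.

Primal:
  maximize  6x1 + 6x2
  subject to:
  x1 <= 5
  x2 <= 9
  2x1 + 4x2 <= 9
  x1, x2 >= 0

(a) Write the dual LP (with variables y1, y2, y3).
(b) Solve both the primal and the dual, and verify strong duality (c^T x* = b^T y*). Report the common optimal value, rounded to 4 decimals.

The standard primal-dual pair for 'max c^T x s.t. A x <= b, x >= 0' is:
  Dual:  min b^T y  s.t.  A^T y >= c,  y >= 0.

So the dual LP is:
  minimize  5y1 + 9y2 + 9y3
  subject to:
    y1 + 2y3 >= 6
    y2 + 4y3 >= 6
    y1, y2, y3 >= 0

Solving the primal: x* = (4.5, 0).
  primal value c^T x* = 27.
Solving the dual: y* = (0, 0, 3).
  dual value b^T y* = 27.
Strong duality: c^T x* = b^T y*. Confirmed.

27


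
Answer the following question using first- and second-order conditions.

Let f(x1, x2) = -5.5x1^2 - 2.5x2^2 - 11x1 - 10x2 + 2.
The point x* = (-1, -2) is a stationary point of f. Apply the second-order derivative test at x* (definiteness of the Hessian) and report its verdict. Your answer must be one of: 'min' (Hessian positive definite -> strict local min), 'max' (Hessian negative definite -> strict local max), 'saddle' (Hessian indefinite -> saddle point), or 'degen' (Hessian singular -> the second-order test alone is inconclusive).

Compute the Hessian H = grad^2 f:
  H = [[-11, 0], [0, -5]]
Verify stationarity: grad f(x*) = H x* + g = (0, 0).
Eigenvalues of H: -11, -5.
Both eigenvalues < 0, so H is negative definite -> x* is a strict local max.

max


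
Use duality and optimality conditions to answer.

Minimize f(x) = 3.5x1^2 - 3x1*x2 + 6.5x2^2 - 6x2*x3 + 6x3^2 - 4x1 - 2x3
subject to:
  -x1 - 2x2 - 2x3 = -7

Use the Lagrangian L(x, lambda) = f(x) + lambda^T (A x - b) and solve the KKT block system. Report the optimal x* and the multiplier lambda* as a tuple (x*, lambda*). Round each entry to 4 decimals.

Form the Lagrangian:
  L(x, lambda) = (1/2) x^T Q x + c^T x + lambda^T (A x - b)
Stationarity (grad_x L = 0): Q x + c + A^T lambda = 0.
Primal feasibility: A x = b.

This gives the KKT block system:
  [ Q   A^T ] [ x     ]   [-c ]
  [ A    0  ] [ lambda ] = [ b ]

Solving the linear system:
  x*      = (1.5629, 1.3952, 1.3234)
  lambda* = (2.7545)
  f(x*)   = 5.1916

x* = (1.5629, 1.3952, 1.3234), lambda* = (2.7545)


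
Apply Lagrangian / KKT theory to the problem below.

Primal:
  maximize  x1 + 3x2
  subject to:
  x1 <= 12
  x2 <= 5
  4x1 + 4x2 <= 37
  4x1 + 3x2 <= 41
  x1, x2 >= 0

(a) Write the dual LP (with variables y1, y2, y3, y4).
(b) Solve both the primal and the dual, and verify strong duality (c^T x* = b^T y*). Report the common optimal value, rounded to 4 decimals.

The standard primal-dual pair for 'max c^T x s.t. A x <= b, x >= 0' is:
  Dual:  min b^T y  s.t.  A^T y >= c,  y >= 0.

So the dual LP is:
  minimize  12y1 + 5y2 + 37y3 + 41y4
  subject to:
    y1 + 4y3 + 4y4 >= 1
    y2 + 4y3 + 3y4 >= 3
    y1, y2, y3, y4 >= 0

Solving the primal: x* = (4.25, 5).
  primal value c^T x* = 19.25.
Solving the dual: y* = (0, 2, 0.25, 0).
  dual value b^T y* = 19.25.
Strong duality: c^T x* = b^T y*. Confirmed.

19.25


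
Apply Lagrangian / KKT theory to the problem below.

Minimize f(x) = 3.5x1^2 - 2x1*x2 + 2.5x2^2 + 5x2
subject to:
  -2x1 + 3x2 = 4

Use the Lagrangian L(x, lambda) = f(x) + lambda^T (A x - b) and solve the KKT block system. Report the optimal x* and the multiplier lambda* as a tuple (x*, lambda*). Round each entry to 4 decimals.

Form the Lagrangian:
  L(x, lambda) = (1/2) x^T Q x + c^T x + lambda^T (A x - b)
Stationarity (grad_x L = 0): Q x + c + A^T lambda = 0.
Primal feasibility: A x = b.

This gives the KKT block system:
  [ Q   A^T ] [ x     ]   [-c ]
  [ A    0  ] [ lambda ] = [ b ]

Solving the linear system:
  x*      = (-0.7797, 0.8136)
  lambda* = (-3.5424)
  f(x*)   = 9.1186

x* = (-0.7797, 0.8136), lambda* = (-3.5424)


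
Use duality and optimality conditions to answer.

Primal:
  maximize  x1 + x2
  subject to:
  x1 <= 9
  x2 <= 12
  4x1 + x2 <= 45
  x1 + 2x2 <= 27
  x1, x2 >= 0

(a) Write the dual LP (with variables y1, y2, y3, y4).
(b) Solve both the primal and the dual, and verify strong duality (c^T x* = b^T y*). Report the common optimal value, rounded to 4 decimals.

The standard primal-dual pair for 'max c^T x s.t. A x <= b, x >= 0' is:
  Dual:  min b^T y  s.t.  A^T y >= c,  y >= 0.

So the dual LP is:
  minimize  9y1 + 12y2 + 45y3 + 27y4
  subject to:
    y1 + 4y3 + y4 >= 1
    y2 + y3 + 2y4 >= 1
    y1, y2, y3, y4 >= 0

Solving the primal: x* = (9, 9).
  primal value c^T x* = 18.
Solving the dual: y* = (0, 0, 0.1429, 0.4286).
  dual value b^T y* = 18.
Strong duality: c^T x* = b^T y*. Confirmed.

18


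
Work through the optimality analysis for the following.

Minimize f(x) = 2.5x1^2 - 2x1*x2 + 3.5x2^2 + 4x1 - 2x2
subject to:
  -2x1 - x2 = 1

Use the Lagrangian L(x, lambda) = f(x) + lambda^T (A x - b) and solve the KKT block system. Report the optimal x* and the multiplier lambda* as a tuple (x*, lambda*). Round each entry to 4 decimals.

Form the Lagrangian:
  L(x, lambda) = (1/2) x^T Q x + c^T x + lambda^T (A x - b)
Stationarity (grad_x L = 0): Q x + c + A^T lambda = 0.
Primal feasibility: A x = b.

This gives the KKT block system:
  [ Q   A^T ] [ x     ]   [-c ]
  [ A    0  ] [ lambda ] = [ b ]

Solving the linear system:
  x*      = (-0.5854, 0.1707)
  lambda* = (0.3659)
  f(x*)   = -1.5244

x* = (-0.5854, 0.1707), lambda* = (0.3659)


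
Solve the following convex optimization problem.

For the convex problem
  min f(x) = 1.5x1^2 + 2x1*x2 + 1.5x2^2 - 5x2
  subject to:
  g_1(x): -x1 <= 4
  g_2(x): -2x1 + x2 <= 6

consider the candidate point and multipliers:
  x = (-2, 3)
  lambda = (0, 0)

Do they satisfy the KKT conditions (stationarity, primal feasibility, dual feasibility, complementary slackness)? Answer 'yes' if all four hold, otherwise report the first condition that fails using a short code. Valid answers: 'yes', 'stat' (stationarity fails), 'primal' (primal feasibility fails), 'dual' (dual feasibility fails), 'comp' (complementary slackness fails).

Gradient of f: grad f(x) = Q x + c = (0, 0)
Constraint values g_i(x) = a_i^T x - b_i:
  g_1((-2, 3)) = -2
  g_2((-2, 3)) = 1
Stationarity residual: grad f(x) + sum_i lambda_i a_i = (0, 0)
  -> stationarity OK
Primal feasibility (all g_i <= 0): FAILS
Dual feasibility (all lambda_i >= 0): OK
Complementary slackness (lambda_i * g_i(x) = 0 for all i): OK

Verdict: the first failing condition is primal_feasibility -> primal.

primal


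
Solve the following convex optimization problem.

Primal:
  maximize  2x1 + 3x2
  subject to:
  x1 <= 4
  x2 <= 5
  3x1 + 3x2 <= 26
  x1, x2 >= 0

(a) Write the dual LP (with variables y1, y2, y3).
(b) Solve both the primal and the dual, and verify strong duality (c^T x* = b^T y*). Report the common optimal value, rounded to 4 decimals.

The standard primal-dual pair for 'max c^T x s.t. A x <= b, x >= 0' is:
  Dual:  min b^T y  s.t.  A^T y >= c,  y >= 0.

So the dual LP is:
  minimize  4y1 + 5y2 + 26y3
  subject to:
    y1 + 3y3 >= 2
    y2 + 3y3 >= 3
    y1, y2, y3 >= 0

Solving the primal: x* = (3.6667, 5).
  primal value c^T x* = 22.3333.
Solving the dual: y* = (0, 1, 0.6667).
  dual value b^T y* = 22.3333.
Strong duality: c^T x* = b^T y*. Confirmed.

22.3333


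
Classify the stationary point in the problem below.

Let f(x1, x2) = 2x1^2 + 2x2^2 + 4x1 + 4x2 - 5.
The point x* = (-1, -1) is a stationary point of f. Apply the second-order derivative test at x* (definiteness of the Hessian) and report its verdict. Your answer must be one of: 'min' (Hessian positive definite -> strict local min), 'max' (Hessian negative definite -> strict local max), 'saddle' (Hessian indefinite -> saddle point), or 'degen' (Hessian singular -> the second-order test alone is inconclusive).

Compute the Hessian H = grad^2 f:
  H = [[4, 0], [0, 4]]
Verify stationarity: grad f(x*) = H x* + g = (0, 0).
Eigenvalues of H: 4, 4.
Both eigenvalues > 0, so H is positive definite -> x* is a strict local min.

min


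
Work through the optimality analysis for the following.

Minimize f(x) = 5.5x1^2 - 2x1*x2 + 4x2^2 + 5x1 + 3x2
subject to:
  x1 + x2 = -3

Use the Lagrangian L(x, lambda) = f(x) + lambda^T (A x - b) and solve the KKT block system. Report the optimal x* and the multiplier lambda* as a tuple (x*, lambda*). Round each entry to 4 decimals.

Form the Lagrangian:
  L(x, lambda) = (1/2) x^T Q x + c^T x + lambda^T (A x - b)
Stationarity (grad_x L = 0): Q x + c + A^T lambda = 0.
Primal feasibility: A x = b.

This gives the KKT block system:
  [ Q   A^T ] [ x     ]   [-c ]
  [ A    0  ] [ lambda ] = [ b ]

Solving the linear system:
  x*      = (-1.3913, -1.6087)
  lambda* = (7.087)
  f(x*)   = 4.7391

x* = (-1.3913, -1.6087), lambda* = (7.087)


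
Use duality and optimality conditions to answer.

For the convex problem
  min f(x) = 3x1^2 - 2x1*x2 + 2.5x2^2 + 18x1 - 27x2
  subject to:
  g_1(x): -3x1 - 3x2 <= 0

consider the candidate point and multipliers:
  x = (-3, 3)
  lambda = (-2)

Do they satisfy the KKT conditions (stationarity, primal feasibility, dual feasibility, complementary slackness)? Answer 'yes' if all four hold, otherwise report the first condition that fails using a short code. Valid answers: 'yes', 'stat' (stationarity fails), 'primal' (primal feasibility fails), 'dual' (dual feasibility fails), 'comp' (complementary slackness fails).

Gradient of f: grad f(x) = Q x + c = (-6, -6)
Constraint values g_i(x) = a_i^T x - b_i:
  g_1((-3, 3)) = 0
Stationarity residual: grad f(x) + sum_i lambda_i a_i = (0, 0)
  -> stationarity OK
Primal feasibility (all g_i <= 0): OK
Dual feasibility (all lambda_i >= 0): FAILS
Complementary slackness (lambda_i * g_i(x) = 0 for all i): OK

Verdict: the first failing condition is dual_feasibility -> dual.

dual


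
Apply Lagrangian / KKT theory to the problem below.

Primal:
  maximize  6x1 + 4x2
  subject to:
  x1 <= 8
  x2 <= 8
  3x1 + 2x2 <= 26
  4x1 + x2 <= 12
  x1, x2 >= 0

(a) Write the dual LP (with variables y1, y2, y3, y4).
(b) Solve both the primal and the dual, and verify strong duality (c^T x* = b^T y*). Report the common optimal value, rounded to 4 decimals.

The standard primal-dual pair for 'max c^T x s.t. A x <= b, x >= 0' is:
  Dual:  min b^T y  s.t.  A^T y >= c,  y >= 0.

So the dual LP is:
  minimize  8y1 + 8y2 + 26y3 + 12y4
  subject to:
    y1 + 3y3 + 4y4 >= 6
    y2 + 2y3 + y4 >= 4
    y1, y2, y3, y4 >= 0

Solving the primal: x* = (1, 8).
  primal value c^T x* = 38.
Solving the dual: y* = (0, 2.5, 0, 1.5).
  dual value b^T y* = 38.
Strong duality: c^T x* = b^T y*. Confirmed.

38


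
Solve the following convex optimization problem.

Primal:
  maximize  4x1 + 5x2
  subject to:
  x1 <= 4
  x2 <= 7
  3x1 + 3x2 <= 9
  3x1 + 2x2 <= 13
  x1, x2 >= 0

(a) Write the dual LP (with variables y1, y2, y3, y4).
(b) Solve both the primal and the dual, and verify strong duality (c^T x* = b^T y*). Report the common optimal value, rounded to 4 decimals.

The standard primal-dual pair for 'max c^T x s.t. A x <= b, x >= 0' is:
  Dual:  min b^T y  s.t.  A^T y >= c,  y >= 0.

So the dual LP is:
  minimize  4y1 + 7y2 + 9y3 + 13y4
  subject to:
    y1 + 3y3 + 3y4 >= 4
    y2 + 3y3 + 2y4 >= 5
    y1, y2, y3, y4 >= 0

Solving the primal: x* = (0, 3).
  primal value c^T x* = 15.
Solving the dual: y* = (0, 0, 1.6667, 0).
  dual value b^T y* = 15.
Strong duality: c^T x* = b^T y*. Confirmed.

15


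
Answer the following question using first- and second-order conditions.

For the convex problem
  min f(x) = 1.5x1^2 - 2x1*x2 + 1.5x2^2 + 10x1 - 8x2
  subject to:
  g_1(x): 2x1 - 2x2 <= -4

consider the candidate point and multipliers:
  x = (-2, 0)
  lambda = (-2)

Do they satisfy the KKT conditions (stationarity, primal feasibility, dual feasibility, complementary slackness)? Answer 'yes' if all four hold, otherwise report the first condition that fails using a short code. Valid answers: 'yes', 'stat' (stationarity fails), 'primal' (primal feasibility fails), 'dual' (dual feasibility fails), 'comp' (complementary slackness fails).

Gradient of f: grad f(x) = Q x + c = (4, -4)
Constraint values g_i(x) = a_i^T x - b_i:
  g_1((-2, 0)) = 0
Stationarity residual: grad f(x) + sum_i lambda_i a_i = (0, 0)
  -> stationarity OK
Primal feasibility (all g_i <= 0): OK
Dual feasibility (all lambda_i >= 0): FAILS
Complementary slackness (lambda_i * g_i(x) = 0 for all i): OK

Verdict: the first failing condition is dual_feasibility -> dual.

dual


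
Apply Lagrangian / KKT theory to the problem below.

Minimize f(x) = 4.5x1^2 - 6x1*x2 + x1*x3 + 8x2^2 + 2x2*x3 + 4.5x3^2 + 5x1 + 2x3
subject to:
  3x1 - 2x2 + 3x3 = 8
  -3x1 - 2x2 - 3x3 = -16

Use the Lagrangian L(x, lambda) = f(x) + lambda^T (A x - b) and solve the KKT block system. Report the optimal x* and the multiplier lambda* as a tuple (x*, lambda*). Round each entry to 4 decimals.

Form the Lagrangian:
  L(x, lambda) = (1/2) x^T Q x + c^T x + lambda^T (A x - b)
Stationarity (grad_x L = 0): Q x + c + A^T lambda = 0.
Primal feasibility: A x = b.

This gives the KKT block system:
  [ Q   A^T ] [ x     ]   [-c ]
  [ A    0  ] [ lambda ] = [ b ]

Solving the linear system:
  x*      = (2.8125, 2, 1.1875)
  lambda* = (1.125, 7.625)
  f(x*)   = 64.7188

x* = (2.8125, 2, 1.1875), lambda* = (1.125, 7.625)


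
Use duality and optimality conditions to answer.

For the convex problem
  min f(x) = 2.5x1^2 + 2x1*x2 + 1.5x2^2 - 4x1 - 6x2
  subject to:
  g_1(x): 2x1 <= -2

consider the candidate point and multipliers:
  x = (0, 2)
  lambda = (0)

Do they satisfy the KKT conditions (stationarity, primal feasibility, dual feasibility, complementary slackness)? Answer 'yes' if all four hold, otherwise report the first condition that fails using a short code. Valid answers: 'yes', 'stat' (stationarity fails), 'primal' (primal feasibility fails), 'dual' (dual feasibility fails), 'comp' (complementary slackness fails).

Gradient of f: grad f(x) = Q x + c = (0, 0)
Constraint values g_i(x) = a_i^T x - b_i:
  g_1((0, 2)) = 2
Stationarity residual: grad f(x) + sum_i lambda_i a_i = (0, 0)
  -> stationarity OK
Primal feasibility (all g_i <= 0): FAILS
Dual feasibility (all lambda_i >= 0): OK
Complementary slackness (lambda_i * g_i(x) = 0 for all i): OK

Verdict: the first failing condition is primal_feasibility -> primal.

primal


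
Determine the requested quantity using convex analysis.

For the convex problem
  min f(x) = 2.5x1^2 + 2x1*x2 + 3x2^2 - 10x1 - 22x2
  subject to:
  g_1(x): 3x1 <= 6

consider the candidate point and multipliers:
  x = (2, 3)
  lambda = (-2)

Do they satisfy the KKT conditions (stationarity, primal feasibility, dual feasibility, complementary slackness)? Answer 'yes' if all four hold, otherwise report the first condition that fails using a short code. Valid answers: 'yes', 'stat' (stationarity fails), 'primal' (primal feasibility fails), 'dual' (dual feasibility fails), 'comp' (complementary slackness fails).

Gradient of f: grad f(x) = Q x + c = (6, 0)
Constraint values g_i(x) = a_i^T x - b_i:
  g_1((2, 3)) = 0
Stationarity residual: grad f(x) + sum_i lambda_i a_i = (0, 0)
  -> stationarity OK
Primal feasibility (all g_i <= 0): OK
Dual feasibility (all lambda_i >= 0): FAILS
Complementary slackness (lambda_i * g_i(x) = 0 for all i): OK

Verdict: the first failing condition is dual_feasibility -> dual.

dual


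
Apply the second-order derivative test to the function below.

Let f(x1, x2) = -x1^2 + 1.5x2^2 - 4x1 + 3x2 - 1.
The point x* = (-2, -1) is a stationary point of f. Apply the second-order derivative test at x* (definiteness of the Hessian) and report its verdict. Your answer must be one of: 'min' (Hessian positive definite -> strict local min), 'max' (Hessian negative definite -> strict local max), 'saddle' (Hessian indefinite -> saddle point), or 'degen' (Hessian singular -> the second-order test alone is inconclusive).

Compute the Hessian H = grad^2 f:
  H = [[-2, 0], [0, 3]]
Verify stationarity: grad f(x*) = H x* + g = (0, 0).
Eigenvalues of H: -2, 3.
Eigenvalues have mixed signs, so H is indefinite -> x* is a saddle point.

saddle


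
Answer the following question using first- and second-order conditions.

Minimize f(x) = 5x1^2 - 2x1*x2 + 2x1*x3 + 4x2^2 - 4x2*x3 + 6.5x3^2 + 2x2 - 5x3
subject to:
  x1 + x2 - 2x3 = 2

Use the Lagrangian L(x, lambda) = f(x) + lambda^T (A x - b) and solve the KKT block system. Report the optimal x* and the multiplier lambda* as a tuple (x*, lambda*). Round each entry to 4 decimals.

Form the Lagrangian:
  L(x, lambda) = (1/2) x^T Q x + c^T x + lambda^T (A x - b)
Stationarity (grad_x L = 0): Q x + c + A^T lambda = 0.
Primal feasibility: A x = b.

This gives the KKT block system:
  [ Q   A^T ] [ x     ]   [-c ]
  [ A    0  ] [ lambda ] = [ b ]

Solving the linear system:
  x*      = (0.7149, 0.3891, -0.448)
  lambda* = (-5.4751)
  f(x*)   = 6.9842

x* = (0.7149, 0.3891, -0.448), lambda* = (-5.4751)


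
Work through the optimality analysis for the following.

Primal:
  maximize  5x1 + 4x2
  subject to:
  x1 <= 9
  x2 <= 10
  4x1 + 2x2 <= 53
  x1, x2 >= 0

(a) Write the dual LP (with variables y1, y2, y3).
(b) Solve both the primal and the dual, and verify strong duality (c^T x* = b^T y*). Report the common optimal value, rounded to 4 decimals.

The standard primal-dual pair for 'max c^T x s.t. A x <= b, x >= 0' is:
  Dual:  min b^T y  s.t.  A^T y >= c,  y >= 0.

So the dual LP is:
  minimize  9y1 + 10y2 + 53y3
  subject to:
    y1 + 4y3 >= 5
    y2 + 2y3 >= 4
    y1, y2, y3 >= 0

Solving the primal: x* = (8.25, 10).
  primal value c^T x* = 81.25.
Solving the dual: y* = (0, 1.5, 1.25).
  dual value b^T y* = 81.25.
Strong duality: c^T x* = b^T y*. Confirmed.

81.25


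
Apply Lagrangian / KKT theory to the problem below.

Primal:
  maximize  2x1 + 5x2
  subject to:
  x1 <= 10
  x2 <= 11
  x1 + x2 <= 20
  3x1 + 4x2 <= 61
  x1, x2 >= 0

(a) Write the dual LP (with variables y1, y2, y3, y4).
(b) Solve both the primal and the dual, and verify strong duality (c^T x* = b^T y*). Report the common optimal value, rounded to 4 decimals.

The standard primal-dual pair for 'max c^T x s.t. A x <= b, x >= 0' is:
  Dual:  min b^T y  s.t.  A^T y >= c,  y >= 0.

So the dual LP is:
  minimize  10y1 + 11y2 + 20y3 + 61y4
  subject to:
    y1 + y3 + 3y4 >= 2
    y2 + y3 + 4y4 >= 5
    y1, y2, y3, y4 >= 0

Solving the primal: x* = (5.6667, 11).
  primal value c^T x* = 66.3333.
Solving the dual: y* = (0, 2.3333, 0, 0.6667).
  dual value b^T y* = 66.3333.
Strong duality: c^T x* = b^T y*. Confirmed.

66.3333


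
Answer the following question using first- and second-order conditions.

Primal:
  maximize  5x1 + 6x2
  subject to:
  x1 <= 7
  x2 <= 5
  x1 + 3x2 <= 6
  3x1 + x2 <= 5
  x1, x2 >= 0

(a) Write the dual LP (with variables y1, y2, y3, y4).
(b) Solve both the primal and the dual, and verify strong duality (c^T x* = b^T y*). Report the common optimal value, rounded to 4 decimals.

The standard primal-dual pair for 'max c^T x s.t. A x <= b, x >= 0' is:
  Dual:  min b^T y  s.t.  A^T y >= c,  y >= 0.

So the dual LP is:
  minimize  7y1 + 5y2 + 6y3 + 5y4
  subject to:
    y1 + y3 + 3y4 >= 5
    y2 + 3y3 + y4 >= 6
    y1, y2, y3, y4 >= 0

Solving the primal: x* = (1.125, 1.625).
  primal value c^T x* = 15.375.
Solving the dual: y* = (0, 0, 1.625, 1.125).
  dual value b^T y* = 15.375.
Strong duality: c^T x* = b^T y*. Confirmed.

15.375


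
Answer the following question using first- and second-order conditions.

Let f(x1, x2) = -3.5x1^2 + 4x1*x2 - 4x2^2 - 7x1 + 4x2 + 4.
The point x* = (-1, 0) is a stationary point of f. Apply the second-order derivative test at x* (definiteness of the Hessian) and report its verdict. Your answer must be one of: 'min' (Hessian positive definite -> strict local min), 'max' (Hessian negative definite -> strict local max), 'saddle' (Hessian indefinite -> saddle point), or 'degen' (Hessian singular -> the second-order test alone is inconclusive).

Compute the Hessian H = grad^2 f:
  H = [[-7, 4], [4, -8]]
Verify stationarity: grad f(x*) = H x* + g = (0, 0).
Eigenvalues of H: -11.5311, -3.4689.
Both eigenvalues < 0, so H is negative definite -> x* is a strict local max.

max


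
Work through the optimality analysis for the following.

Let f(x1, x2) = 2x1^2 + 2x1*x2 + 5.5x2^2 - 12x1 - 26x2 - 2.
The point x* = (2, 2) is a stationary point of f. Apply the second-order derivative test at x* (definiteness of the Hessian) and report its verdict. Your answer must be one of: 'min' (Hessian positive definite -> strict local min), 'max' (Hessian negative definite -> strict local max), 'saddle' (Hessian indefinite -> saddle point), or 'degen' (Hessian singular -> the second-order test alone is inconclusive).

Compute the Hessian H = grad^2 f:
  H = [[4, 2], [2, 11]]
Verify stationarity: grad f(x*) = H x* + g = (0, 0).
Eigenvalues of H: 3.4689, 11.5311.
Both eigenvalues > 0, so H is positive definite -> x* is a strict local min.

min


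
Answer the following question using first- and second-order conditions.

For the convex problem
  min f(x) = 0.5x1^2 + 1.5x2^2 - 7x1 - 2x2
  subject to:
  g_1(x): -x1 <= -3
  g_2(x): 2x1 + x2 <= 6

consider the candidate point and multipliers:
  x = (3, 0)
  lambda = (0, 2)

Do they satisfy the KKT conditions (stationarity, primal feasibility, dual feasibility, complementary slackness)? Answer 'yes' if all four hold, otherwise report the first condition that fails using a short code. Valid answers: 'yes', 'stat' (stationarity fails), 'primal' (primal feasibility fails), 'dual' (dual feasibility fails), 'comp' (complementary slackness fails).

Gradient of f: grad f(x) = Q x + c = (-4, -2)
Constraint values g_i(x) = a_i^T x - b_i:
  g_1((3, 0)) = 0
  g_2((3, 0)) = 0
Stationarity residual: grad f(x) + sum_i lambda_i a_i = (0, 0)
  -> stationarity OK
Primal feasibility (all g_i <= 0): OK
Dual feasibility (all lambda_i >= 0): OK
Complementary slackness (lambda_i * g_i(x) = 0 for all i): OK

Verdict: yes, KKT holds.

yes


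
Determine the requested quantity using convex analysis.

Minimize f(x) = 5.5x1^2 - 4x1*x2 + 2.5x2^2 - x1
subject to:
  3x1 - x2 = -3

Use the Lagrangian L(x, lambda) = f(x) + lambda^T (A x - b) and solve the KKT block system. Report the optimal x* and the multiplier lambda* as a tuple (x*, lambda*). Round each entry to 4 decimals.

Form the Lagrangian:
  L(x, lambda) = (1/2) x^T Q x + c^T x + lambda^T (A x - b)
Stationarity (grad_x L = 0): Q x + c + A^T lambda = 0.
Primal feasibility: A x = b.

This gives the KKT block system:
  [ Q   A^T ] [ x     ]   [-c ]
  [ A    0  ] [ lambda ] = [ b ]

Solving the linear system:
  x*      = (-1, 0)
  lambda* = (4)
  f(x*)   = 6.5

x* = (-1, 0), lambda* = (4)


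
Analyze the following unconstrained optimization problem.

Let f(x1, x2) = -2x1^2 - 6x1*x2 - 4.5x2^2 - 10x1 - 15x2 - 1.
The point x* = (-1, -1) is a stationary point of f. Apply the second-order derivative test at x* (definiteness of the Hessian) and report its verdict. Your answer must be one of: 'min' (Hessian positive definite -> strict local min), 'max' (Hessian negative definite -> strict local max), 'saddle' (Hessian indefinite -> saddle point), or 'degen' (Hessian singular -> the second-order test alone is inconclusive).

Compute the Hessian H = grad^2 f:
  H = [[-4, -6], [-6, -9]]
Verify stationarity: grad f(x*) = H x* + g = (0, 0).
Eigenvalues of H: -13, 0.
H has a zero eigenvalue (singular; negative semidefinite but not definite), so H is neither positive definite, negative definite, nor indefinite. The second-order test alone is inconclusive -> degen.
(Indeed, f is constant along the null direction of H through x*, so x* is not a strict local extremum.)

degen


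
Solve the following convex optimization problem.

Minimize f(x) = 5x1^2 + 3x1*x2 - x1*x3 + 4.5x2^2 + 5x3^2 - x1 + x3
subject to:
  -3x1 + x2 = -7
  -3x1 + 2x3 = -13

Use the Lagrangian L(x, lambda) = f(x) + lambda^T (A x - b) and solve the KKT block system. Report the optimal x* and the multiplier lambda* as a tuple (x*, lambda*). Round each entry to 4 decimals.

Form the Lagrangian:
  L(x, lambda) = (1/2) x^T Q x + c^T x + lambda^T (A x - b)
Stationarity (grad_x L = 0): Q x + c + A^T lambda = 0.
Primal feasibility: A x = b.

This gives the KKT block system:
  [ Q   A^T ] [ x     ]   [-c ]
  [ A    0  ] [ lambda ] = [ b ]

Solving the linear system:
  x*      = (2.3385, 0.0156, -2.9922)
  lambda* = (-7.1556, 15.6304)
  f(x*)   = 73.8872

x* = (2.3385, 0.0156, -2.9922), lambda* = (-7.1556, 15.6304)


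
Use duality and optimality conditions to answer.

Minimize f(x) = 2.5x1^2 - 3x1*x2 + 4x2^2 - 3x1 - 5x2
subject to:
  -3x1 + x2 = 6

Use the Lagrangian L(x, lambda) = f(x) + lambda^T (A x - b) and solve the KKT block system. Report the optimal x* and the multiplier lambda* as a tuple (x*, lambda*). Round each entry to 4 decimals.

Form the Lagrangian:
  L(x, lambda) = (1/2) x^T Q x + c^T x + lambda^T (A x - b)
Stationarity (grad_x L = 0): Q x + c + A^T lambda = 0.
Primal feasibility: A x = b.

This gives the KKT block system:
  [ Q   A^T ] [ x     ]   [-c ]
  [ A    0  ] [ lambda ] = [ b ]

Solving the linear system:
  x*      = (-1.8305, 0.5085)
  lambda* = (-4.5593)
  f(x*)   = 15.1525

x* = (-1.8305, 0.5085), lambda* = (-4.5593)


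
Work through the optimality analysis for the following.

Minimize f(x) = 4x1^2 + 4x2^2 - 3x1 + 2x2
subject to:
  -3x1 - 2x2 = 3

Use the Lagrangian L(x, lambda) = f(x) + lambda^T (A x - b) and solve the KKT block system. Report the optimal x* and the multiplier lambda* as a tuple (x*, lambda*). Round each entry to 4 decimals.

Form the Lagrangian:
  L(x, lambda) = (1/2) x^T Q x + c^T x + lambda^T (A x - b)
Stationarity (grad_x L = 0): Q x + c + A^T lambda = 0.
Primal feasibility: A x = b.

This gives the KKT block system:
  [ Q   A^T ] [ x     ]   [-c ]
  [ A    0  ] [ lambda ] = [ b ]

Solving the linear system:
  x*      = (-0.4615, -0.8077)
  lambda* = (-2.2308)
  f(x*)   = 3.2308

x* = (-0.4615, -0.8077), lambda* = (-2.2308)


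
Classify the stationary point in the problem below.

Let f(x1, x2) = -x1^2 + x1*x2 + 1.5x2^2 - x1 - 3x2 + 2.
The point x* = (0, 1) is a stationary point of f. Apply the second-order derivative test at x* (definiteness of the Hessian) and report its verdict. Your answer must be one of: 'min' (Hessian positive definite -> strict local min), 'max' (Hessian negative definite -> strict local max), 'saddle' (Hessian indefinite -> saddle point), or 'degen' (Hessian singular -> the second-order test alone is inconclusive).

Compute the Hessian H = grad^2 f:
  H = [[-2, 1], [1, 3]]
Verify stationarity: grad f(x*) = H x* + g = (0, 0).
Eigenvalues of H: -2.1926, 3.1926.
Eigenvalues have mixed signs, so H is indefinite -> x* is a saddle point.

saddle


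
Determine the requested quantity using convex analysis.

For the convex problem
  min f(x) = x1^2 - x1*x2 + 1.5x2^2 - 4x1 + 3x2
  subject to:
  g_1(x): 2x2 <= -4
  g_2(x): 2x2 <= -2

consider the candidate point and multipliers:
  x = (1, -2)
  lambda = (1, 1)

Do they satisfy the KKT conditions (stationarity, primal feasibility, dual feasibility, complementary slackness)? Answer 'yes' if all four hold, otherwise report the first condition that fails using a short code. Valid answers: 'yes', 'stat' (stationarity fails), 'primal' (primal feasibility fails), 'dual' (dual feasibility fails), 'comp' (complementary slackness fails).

Gradient of f: grad f(x) = Q x + c = (0, -4)
Constraint values g_i(x) = a_i^T x - b_i:
  g_1((1, -2)) = 0
  g_2((1, -2)) = -2
Stationarity residual: grad f(x) + sum_i lambda_i a_i = (0, 0)
  -> stationarity OK
Primal feasibility (all g_i <= 0): OK
Dual feasibility (all lambda_i >= 0): OK
Complementary slackness (lambda_i * g_i(x) = 0 for all i): FAILS

Verdict: the first failing condition is complementary_slackness -> comp.

comp


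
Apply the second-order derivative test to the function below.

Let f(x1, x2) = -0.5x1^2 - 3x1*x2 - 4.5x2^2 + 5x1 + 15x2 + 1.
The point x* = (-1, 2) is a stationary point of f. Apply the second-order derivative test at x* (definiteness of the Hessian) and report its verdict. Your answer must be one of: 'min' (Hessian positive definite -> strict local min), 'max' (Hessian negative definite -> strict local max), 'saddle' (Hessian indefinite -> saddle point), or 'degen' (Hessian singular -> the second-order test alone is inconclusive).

Compute the Hessian H = grad^2 f:
  H = [[-1, -3], [-3, -9]]
Verify stationarity: grad f(x*) = H x* + g = (0, 0).
Eigenvalues of H: -10, 0.
H has a zero eigenvalue (singular; negative semidefinite but not definite), so H is neither positive definite, negative definite, nor indefinite. The second-order test alone is inconclusive -> degen.
(Indeed, f is constant along the null direction of H through x*, so x* is not a strict local extremum.)

degen


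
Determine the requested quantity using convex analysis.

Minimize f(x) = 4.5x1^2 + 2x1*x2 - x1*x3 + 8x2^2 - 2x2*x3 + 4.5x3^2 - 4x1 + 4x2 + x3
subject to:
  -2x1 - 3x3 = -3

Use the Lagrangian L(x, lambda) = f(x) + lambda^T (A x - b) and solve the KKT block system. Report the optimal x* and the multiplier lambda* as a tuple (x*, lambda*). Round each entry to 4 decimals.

Form the Lagrangian:
  L(x, lambda) = (1/2) x^T Q x + c^T x + lambda^T (A x - b)
Stationarity (grad_x L = 0): Q x + c + A^T lambda = 0.
Primal feasibility: A x = b.

This gives the KKT block system:
  [ Q   A^T ] [ x     ]   [-c ]
  [ A    0  ] [ lambda ] = [ b ]

Solving the linear system:
  x*      = (0.8859, -0.3096, 0.4094)
  lambda* = (1.4725)
  f(x*)   = 0.0224

x* = (0.8859, -0.3096, 0.4094), lambda* = (1.4725)


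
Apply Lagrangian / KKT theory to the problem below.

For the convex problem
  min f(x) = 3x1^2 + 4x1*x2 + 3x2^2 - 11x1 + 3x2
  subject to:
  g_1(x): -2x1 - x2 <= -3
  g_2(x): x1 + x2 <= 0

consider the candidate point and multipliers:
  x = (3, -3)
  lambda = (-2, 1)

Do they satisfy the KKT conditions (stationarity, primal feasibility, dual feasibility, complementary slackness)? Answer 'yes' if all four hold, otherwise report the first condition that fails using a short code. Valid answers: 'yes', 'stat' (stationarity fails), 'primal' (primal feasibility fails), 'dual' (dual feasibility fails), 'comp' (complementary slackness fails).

Gradient of f: grad f(x) = Q x + c = (-5, -3)
Constraint values g_i(x) = a_i^T x - b_i:
  g_1((3, -3)) = 0
  g_2((3, -3)) = 0
Stationarity residual: grad f(x) + sum_i lambda_i a_i = (0, 0)
  -> stationarity OK
Primal feasibility (all g_i <= 0): OK
Dual feasibility (all lambda_i >= 0): FAILS
Complementary slackness (lambda_i * g_i(x) = 0 for all i): OK

Verdict: the first failing condition is dual_feasibility -> dual.

dual


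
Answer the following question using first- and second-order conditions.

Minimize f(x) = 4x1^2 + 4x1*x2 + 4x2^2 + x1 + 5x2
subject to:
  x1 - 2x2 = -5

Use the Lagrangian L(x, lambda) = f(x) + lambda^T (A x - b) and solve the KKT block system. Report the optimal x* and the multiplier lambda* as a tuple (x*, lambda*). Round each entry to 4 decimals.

Form the Lagrangian:
  L(x, lambda) = (1/2) x^T Q x + c^T x + lambda^T (A x - b)
Stationarity (grad_x L = 0): Q x + c + A^T lambda = 0.
Primal feasibility: A x = b.

This gives the KKT block system:
  [ Q   A^T ] [ x     ]   [-c ]
  [ A    0  ] [ lambda ] = [ b ]

Solving the linear system:
  x*      = (-1.6786, 1.6607)
  lambda* = (5.7857)
  f(x*)   = 17.7768

x* = (-1.6786, 1.6607), lambda* = (5.7857)


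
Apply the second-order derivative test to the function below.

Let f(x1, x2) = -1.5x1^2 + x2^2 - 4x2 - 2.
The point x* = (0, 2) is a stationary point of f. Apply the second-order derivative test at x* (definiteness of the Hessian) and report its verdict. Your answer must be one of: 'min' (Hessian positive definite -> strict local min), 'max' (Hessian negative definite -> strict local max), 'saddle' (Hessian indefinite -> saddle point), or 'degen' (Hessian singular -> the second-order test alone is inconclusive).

Compute the Hessian H = grad^2 f:
  H = [[-3, 0], [0, 2]]
Verify stationarity: grad f(x*) = H x* + g = (0, 0).
Eigenvalues of H: -3, 2.
Eigenvalues have mixed signs, so H is indefinite -> x* is a saddle point.

saddle


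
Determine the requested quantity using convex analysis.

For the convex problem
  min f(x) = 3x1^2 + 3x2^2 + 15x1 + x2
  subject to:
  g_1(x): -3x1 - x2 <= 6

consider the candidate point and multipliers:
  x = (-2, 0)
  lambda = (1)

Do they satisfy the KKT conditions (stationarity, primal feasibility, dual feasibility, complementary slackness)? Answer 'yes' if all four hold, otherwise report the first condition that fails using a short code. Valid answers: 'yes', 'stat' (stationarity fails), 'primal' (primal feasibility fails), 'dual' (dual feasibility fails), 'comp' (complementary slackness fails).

Gradient of f: grad f(x) = Q x + c = (3, 1)
Constraint values g_i(x) = a_i^T x - b_i:
  g_1((-2, 0)) = 0
Stationarity residual: grad f(x) + sum_i lambda_i a_i = (0, 0)
  -> stationarity OK
Primal feasibility (all g_i <= 0): OK
Dual feasibility (all lambda_i >= 0): OK
Complementary slackness (lambda_i * g_i(x) = 0 for all i): OK

Verdict: yes, KKT holds.

yes


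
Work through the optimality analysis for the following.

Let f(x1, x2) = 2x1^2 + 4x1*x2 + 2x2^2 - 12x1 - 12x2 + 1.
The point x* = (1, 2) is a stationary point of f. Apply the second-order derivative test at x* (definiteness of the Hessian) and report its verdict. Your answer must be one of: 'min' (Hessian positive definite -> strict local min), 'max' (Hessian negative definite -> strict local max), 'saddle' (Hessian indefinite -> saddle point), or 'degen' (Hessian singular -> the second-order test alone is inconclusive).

Compute the Hessian H = grad^2 f:
  H = [[4, 4], [4, 4]]
Verify stationarity: grad f(x*) = H x* + g = (0, 0).
Eigenvalues of H: 0, 8.
H has a zero eigenvalue (singular; positive semidefinite but not definite), so H is neither positive definite, negative definite, nor indefinite. The second-order test alone is inconclusive -> degen.
(Indeed, f is constant along the null direction of H through x*, so x* is not a strict local extremum.)

degen


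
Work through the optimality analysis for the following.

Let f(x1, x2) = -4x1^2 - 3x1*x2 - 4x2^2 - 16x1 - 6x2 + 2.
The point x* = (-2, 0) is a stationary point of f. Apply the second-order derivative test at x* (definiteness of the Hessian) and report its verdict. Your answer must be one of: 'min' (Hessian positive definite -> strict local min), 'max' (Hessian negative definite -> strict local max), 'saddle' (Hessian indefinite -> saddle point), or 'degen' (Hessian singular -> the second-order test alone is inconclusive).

Compute the Hessian H = grad^2 f:
  H = [[-8, -3], [-3, -8]]
Verify stationarity: grad f(x*) = H x* + g = (0, 0).
Eigenvalues of H: -11, -5.
Both eigenvalues < 0, so H is negative definite -> x* is a strict local max.

max


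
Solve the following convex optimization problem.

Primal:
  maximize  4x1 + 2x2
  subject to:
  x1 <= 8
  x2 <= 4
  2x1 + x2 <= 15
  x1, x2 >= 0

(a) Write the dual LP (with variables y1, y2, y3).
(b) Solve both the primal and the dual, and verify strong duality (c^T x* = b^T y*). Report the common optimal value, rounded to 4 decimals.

The standard primal-dual pair for 'max c^T x s.t. A x <= b, x >= 0' is:
  Dual:  min b^T y  s.t.  A^T y >= c,  y >= 0.

So the dual LP is:
  minimize  8y1 + 4y2 + 15y3
  subject to:
    y1 + 2y3 >= 4
    y2 + y3 >= 2
    y1, y2, y3 >= 0

Solving the primal: x* = (7.5, 0).
  primal value c^T x* = 30.
Solving the dual: y* = (0, 0, 2).
  dual value b^T y* = 30.
Strong duality: c^T x* = b^T y*. Confirmed.

30


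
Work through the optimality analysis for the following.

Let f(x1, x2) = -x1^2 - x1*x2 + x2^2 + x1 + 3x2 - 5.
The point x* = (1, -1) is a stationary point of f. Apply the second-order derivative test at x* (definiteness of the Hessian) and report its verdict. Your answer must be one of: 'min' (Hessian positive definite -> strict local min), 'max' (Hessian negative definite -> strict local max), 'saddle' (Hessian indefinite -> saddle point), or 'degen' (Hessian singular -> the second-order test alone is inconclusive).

Compute the Hessian H = grad^2 f:
  H = [[-2, -1], [-1, 2]]
Verify stationarity: grad f(x*) = H x* + g = (0, 0).
Eigenvalues of H: -2.2361, 2.2361.
Eigenvalues have mixed signs, so H is indefinite -> x* is a saddle point.

saddle


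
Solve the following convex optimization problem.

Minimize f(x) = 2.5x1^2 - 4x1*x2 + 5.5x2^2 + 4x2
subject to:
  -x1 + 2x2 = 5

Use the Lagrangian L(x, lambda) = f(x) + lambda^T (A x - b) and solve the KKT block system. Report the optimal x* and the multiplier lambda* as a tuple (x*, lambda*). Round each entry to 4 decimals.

Form the Lagrangian:
  L(x, lambda) = (1/2) x^T Q x + c^T x + lambda^T (A x - b)
Stationarity (grad_x L = 0): Q x + c + A^T lambda = 0.
Primal feasibility: A x = b.

This gives the KKT block system:
  [ Q   A^T ] [ x     ]   [-c ]
  [ A    0  ] [ lambda ] = [ b ]

Solving the linear system:
  x*      = (-1.5333, 1.7333)
  lambda* = (-14.6)
  f(x*)   = 39.9667

x* = (-1.5333, 1.7333), lambda* = (-14.6)


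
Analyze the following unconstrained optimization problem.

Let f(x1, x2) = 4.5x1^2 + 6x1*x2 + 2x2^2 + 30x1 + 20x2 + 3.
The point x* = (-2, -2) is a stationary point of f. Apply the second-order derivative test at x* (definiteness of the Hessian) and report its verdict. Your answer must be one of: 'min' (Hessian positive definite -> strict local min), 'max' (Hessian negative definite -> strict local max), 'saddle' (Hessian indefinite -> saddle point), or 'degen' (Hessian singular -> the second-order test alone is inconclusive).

Compute the Hessian H = grad^2 f:
  H = [[9, 6], [6, 4]]
Verify stationarity: grad f(x*) = H x* + g = (0, 0).
Eigenvalues of H: 0, 13.
H has a zero eigenvalue (singular; positive semidefinite but not definite), so H is neither positive definite, negative definite, nor indefinite. The second-order test alone is inconclusive -> degen.
(Indeed, f is constant along the null direction of H through x*, so x* is not a strict local extremum.)

degen


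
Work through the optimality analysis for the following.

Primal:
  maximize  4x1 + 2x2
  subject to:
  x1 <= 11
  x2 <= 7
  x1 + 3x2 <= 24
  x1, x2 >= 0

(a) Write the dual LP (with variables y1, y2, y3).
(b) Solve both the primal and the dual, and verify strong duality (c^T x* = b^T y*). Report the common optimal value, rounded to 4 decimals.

The standard primal-dual pair for 'max c^T x s.t. A x <= b, x >= 0' is:
  Dual:  min b^T y  s.t.  A^T y >= c,  y >= 0.

So the dual LP is:
  minimize  11y1 + 7y2 + 24y3
  subject to:
    y1 + y3 >= 4
    y2 + 3y3 >= 2
    y1, y2, y3 >= 0

Solving the primal: x* = (11, 4.3333).
  primal value c^T x* = 52.6667.
Solving the dual: y* = (3.3333, 0, 0.6667).
  dual value b^T y* = 52.6667.
Strong duality: c^T x* = b^T y*. Confirmed.

52.6667
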